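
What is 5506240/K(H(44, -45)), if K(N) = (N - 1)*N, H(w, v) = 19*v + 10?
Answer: 550624/71487 ≈ 7.7024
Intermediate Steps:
H(w, v) = 10 + 19*v
K(N) = N*(-1 + N) (K(N) = (-1 + N)*N = N*(-1 + N))
5506240/K(H(44, -45)) = 5506240/(((10 + 19*(-45))*(-1 + (10 + 19*(-45))))) = 5506240/(((10 - 855)*(-1 + (10 - 855)))) = 5506240/((-845*(-1 - 845))) = 5506240/((-845*(-846))) = 5506240/714870 = 5506240*(1/714870) = 550624/71487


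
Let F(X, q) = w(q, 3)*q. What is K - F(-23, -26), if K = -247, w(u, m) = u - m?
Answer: -1001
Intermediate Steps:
F(X, q) = q*(-3 + q) (F(X, q) = (q - 1*3)*q = (q - 3)*q = (-3 + q)*q = q*(-3 + q))
K - F(-23, -26) = -247 - (-26)*(-3 - 26) = -247 - (-26)*(-29) = -247 - 1*754 = -247 - 754 = -1001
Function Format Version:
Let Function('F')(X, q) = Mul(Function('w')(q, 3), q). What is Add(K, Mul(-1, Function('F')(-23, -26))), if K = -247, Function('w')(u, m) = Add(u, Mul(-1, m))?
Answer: -1001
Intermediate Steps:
Function('F')(X, q) = Mul(q, Add(-3, q)) (Function('F')(X, q) = Mul(Add(q, Mul(-1, 3)), q) = Mul(Add(q, -3), q) = Mul(Add(-3, q), q) = Mul(q, Add(-3, q)))
Add(K, Mul(-1, Function('F')(-23, -26))) = Add(-247, Mul(-1, Mul(-26, Add(-3, -26)))) = Add(-247, Mul(-1, Mul(-26, -29))) = Add(-247, Mul(-1, 754)) = Add(-247, -754) = -1001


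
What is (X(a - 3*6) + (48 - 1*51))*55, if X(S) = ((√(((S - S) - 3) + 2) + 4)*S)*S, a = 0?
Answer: 71115 + 17820*I ≈ 71115.0 + 17820.0*I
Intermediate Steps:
X(S) = S²*(4 + I) (X(S) = ((√((0 - 3) + 2) + 4)*S)*S = ((√(-3 + 2) + 4)*S)*S = ((√(-1) + 4)*S)*S = ((I + 4)*S)*S = ((4 + I)*S)*S = (S*(4 + I))*S = S²*(4 + I))
(X(a - 3*6) + (48 - 1*51))*55 = ((0 - 3*6)²*(4 + I) + (48 - 1*51))*55 = ((0 - 18)²*(4 + I) + (48 - 51))*55 = ((-18)²*(4 + I) - 3)*55 = (324*(4 + I) - 3)*55 = ((1296 + 324*I) - 3)*55 = (1293 + 324*I)*55 = 71115 + 17820*I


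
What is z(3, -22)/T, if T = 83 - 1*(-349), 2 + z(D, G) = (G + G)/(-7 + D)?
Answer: 1/48 ≈ 0.020833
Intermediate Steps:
z(D, G) = -2 + 2*G/(-7 + D) (z(D, G) = -2 + (G + G)/(-7 + D) = -2 + (2*G)/(-7 + D) = -2 + 2*G/(-7 + D))
T = 432 (T = 83 + 349 = 432)
z(3, -22)/T = (2*(7 - 22 - 1*3)/(-7 + 3))/432 = (2*(7 - 22 - 3)/(-4))*(1/432) = (2*(-¼)*(-18))*(1/432) = 9*(1/432) = 1/48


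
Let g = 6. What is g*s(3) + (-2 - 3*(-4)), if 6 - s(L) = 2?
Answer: 34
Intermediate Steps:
s(L) = 4 (s(L) = 6 - 1*2 = 6 - 2 = 4)
g*s(3) + (-2 - 3*(-4)) = 6*4 + (-2 - 3*(-4)) = 24 + (-2 + 12) = 24 + 10 = 34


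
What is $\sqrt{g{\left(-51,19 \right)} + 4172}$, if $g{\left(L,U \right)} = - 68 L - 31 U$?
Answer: $\sqrt{7051} \approx 83.97$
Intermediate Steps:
$\sqrt{g{\left(-51,19 \right)} + 4172} = \sqrt{\left(\left(-68\right) \left(-51\right) - 589\right) + 4172} = \sqrt{\left(3468 - 589\right) + 4172} = \sqrt{2879 + 4172} = \sqrt{7051}$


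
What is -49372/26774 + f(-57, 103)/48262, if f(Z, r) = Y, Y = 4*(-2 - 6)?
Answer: -595912058/323041697 ≈ -1.8447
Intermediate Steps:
Y = -32 (Y = 4*(-8) = -32)
f(Z, r) = -32
-49372/26774 + f(-57, 103)/48262 = -49372/26774 - 32/48262 = -49372*1/26774 - 32*1/48262 = -24686/13387 - 16/24131 = -595912058/323041697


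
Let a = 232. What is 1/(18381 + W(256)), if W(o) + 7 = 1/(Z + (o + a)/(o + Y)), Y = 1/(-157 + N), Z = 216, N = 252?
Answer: 5299696/97376638625 ≈ 5.4425e-5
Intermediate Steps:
Y = 1/95 (Y = 1/(-157 + 252) = 1/95 ≈ 0.010526)
W(o) = -7 + 1/(216 + (232 + o)/(1/95 + o)) (W(o) = -7 + 1/(216 + (o + 232)/(o + 1/95)) = -7 + 1/(216 + (232 + o)/(1/95 + o)))
1/(18381 + W(256)) = 1/(18381 + (-155791 - 144210*256)/(22256 + 20615*256)) = 1/(18381 + (-155791 - 36917760)/(22256 + 5277440)) = 1/(18381 - 37073551/5299696) = 1/(97376638625/5299696) = 5299696/97376638625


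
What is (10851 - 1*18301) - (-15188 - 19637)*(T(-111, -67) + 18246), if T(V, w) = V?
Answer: 631543925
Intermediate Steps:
(10851 - 1*18301) - (-15188 - 19637)*(T(-111, -67) + 18246) = (10851 - 1*18301) - (-15188 - 19637)*(-111 + 18246) = (10851 - 18301) - (-34825)*18135 = -7450 - 1*(-631551375) = -7450 + 631551375 = 631543925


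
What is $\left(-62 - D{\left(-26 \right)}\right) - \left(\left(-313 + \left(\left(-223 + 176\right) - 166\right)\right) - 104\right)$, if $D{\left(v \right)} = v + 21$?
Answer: $573$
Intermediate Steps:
$D{\left(v \right)} = 21 + v$
$\left(-62 - D{\left(-26 \right)}\right) - \left(\left(-313 + \left(\left(-223 + 176\right) - 166\right)\right) - 104\right) = \left(-62 - \left(21 - 26\right)\right) - \left(\left(-313 + \left(\left(-223 + 176\right) - 166\right)\right) - 104\right) = \left(-62 - -5\right) - \left(\left(-313 - 213\right) - 104\right) = \left(-62 + 5\right) - \left(\left(-313 - 213\right) - 104\right) = -57 - \left(-526 - 104\right) = -57 - -630 = -57 + 630 = 573$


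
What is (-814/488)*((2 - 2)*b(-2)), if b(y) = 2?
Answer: 0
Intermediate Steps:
(-814/488)*((2 - 2)*b(-2)) = (-814/488)*((2 - 2)*2) = (-814*1/488)*(0*2) = -407/244*0 = 0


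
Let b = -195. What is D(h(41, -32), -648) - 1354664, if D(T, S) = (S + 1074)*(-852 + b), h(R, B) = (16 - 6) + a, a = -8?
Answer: -1800686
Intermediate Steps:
h(R, B) = 2 (h(R, B) = (16 - 6) - 8 = 10 - 8 = 2)
D(T, S) = -1124478 - 1047*S (D(T, S) = (S + 1074)*(-852 - 195) = (1074 + S)*(-1047) = -1124478 - 1047*S)
D(h(41, -32), -648) - 1354664 = (-1124478 - 1047*(-648)) - 1354664 = (-1124478 + 678456) - 1354664 = -446022 - 1354664 = -1800686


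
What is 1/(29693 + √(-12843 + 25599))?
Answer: 29693/881661493 - 2*√3189/881661493 ≈ 3.3550e-5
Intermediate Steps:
1/(29693 + √(-12843 + 25599)) = 1/(29693 + √12756) = 1/(29693 + 2*√3189)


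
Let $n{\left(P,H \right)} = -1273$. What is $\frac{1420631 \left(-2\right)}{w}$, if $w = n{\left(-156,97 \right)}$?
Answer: $\frac{2841262}{1273} \approx 2231.9$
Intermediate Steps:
$w = -1273$
$\frac{1420631 \left(-2\right)}{w} = \frac{1420631 \left(-2\right)}{-1273} = \left(-2841262\right) \left(- \frac{1}{1273}\right) = \frac{2841262}{1273}$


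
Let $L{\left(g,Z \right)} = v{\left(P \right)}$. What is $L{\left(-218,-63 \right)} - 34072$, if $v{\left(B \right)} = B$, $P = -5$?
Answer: $-34077$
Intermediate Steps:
$L{\left(g,Z \right)} = -5$
$L{\left(-218,-63 \right)} - 34072 = -5 - 34072 = -34077$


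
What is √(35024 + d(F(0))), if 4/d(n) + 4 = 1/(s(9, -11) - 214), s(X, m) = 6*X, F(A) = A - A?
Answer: 12*√99932541/641 ≈ 187.14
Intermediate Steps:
F(A) = 0
d(n) = -640/641 (d(n) = 4/(-4 + 1/(6*9 - 214)) = 4/(-4 + 1/(54 - 214)) = 4/(-4 + 1/(-160)) = 4/(-4 - 1/160) = 4/(-641/160) = 4*(-160/641) = -640/641)
√(35024 + d(F(0))) = √(35024 - 640/641) = √(22449744/641) = 12*√99932541/641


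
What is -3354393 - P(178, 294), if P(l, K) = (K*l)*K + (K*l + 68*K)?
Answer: -18812325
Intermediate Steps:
P(l, K) = 68*K + K*l + l*K² (P(l, K) = l*K² + (68*K + K*l) = 68*K + K*l + l*K²)
-3354393 - P(178, 294) = -3354393 - 294*(68 + 178 + 294*178) = -3354393 - 294*(68 + 178 + 52332) = -3354393 - 294*52578 = -3354393 - 1*15457932 = -3354393 - 15457932 = -18812325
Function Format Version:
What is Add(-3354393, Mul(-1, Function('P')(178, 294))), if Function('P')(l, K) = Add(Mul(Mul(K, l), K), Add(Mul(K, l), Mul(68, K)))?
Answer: -18812325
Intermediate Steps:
Function('P')(l, K) = Add(Mul(68, K), Mul(K, l), Mul(l, Pow(K, 2))) (Function('P')(l, K) = Add(Mul(l, Pow(K, 2)), Add(Mul(68, K), Mul(K, l))) = Add(Mul(68, K), Mul(K, l), Mul(l, Pow(K, 2))))
Add(-3354393, Mul(-1, Function('P')(178, 294))) = Add(-3354393, Mul(-1, Mul(294, Add(68, 178, Mul(294, 178))))) = Add(-3354393, Mul(-1, Mul(294, Add(68, 178, 52332)))) = Add(-3354393, Mul(-1, Mul(294, 52578))) = Add(-3354393, Mul(-1, 15457932)) = Add(-3354393, -15457932) = -18812325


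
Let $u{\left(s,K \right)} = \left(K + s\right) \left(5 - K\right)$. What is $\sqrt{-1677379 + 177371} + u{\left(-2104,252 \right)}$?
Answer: $457444 + 2 i \sqrt{375002} \approx 4.5744 \cdot 10^{5} + 1224.7 i$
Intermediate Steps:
$u{\left(s,K \right)} = \left(5 - K\right) \left(K + s\right)$
$\sqrt{-1677379 + 177371} + u{\left(-2104,252 \right)} = \sqrt{-1677379 + 177371} + \left(- 252^{2} + 5 \cdot 252 + 5 \left(-2104\right) - 252 \left(-2104\right)\right) = \sqrt{-1500008} + \left(\left(-1\right) 63504 + 1260 - 10520 + 530208\right) = 2 i \sqrt{375002} + \left(-63504 + 1260 - 10520 + 530208\right) = 2 i \sqrt{375002} + 457444 = 457444 + 2 i \sqrt{375002}$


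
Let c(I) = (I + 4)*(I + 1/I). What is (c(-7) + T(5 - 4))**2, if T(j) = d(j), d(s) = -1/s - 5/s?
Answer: 11664/49 ≈ 238.04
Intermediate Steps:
d(s) = -6/s
T(j) = -6/j
c(I) = (4 + I)*(I + 1/I)
(c(-7) + T(5 - 4))**2 = ((1 + (-7)**2 + 4*(-7) + 4/(-7)) - 6/(5 - 4))**2 = ((1 + 49 - 28 + 4*(-1/7)) - 6/1)**2 = ((1 + 49 - 28 - 4/7) - 6*1)**2 = (150/7 - 6)**2 = (108/7)**2 = 11664/49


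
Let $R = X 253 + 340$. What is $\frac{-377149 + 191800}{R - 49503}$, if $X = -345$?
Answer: $\frac{185349}{136448} \approx 1.3584$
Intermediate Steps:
$R = -86945$ ($R = \left(-345\right) 253 + 340 = -87285 + 340 = -86945$)
$\frac{-377149 + 191800}{R - 49503} = \frac{-377149 + 191800}{-86945 - 49503} = - \frac{185349}{-136448} = \left(-185349\right) \left(- \frac{1}{136448}\right) = \frac{185349}{136448}$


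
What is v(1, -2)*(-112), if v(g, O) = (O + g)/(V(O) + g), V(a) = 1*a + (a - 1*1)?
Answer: -28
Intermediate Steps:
V(a) = -1 + 2*a (V(a) = a + (a - 1) = a + (-1 + a) = -1 + 2*a)
v(g, O) = (O + g)/(-1 + g + 2*O) (v(g, O) = (O + g)/((-1 + 2*O) + g) = (O + g)/(-1 + g + 2*O))
v(1, -2)*(-112) = ((-2 + 1)/(-1 + 1 + 2*(-2)))*(-112) = (-1/(-1 + 1 - 4))*(-112) = (-1/(-4))*(-112) = -¼*(-1)*(-112) = (¼)*(-112) = -28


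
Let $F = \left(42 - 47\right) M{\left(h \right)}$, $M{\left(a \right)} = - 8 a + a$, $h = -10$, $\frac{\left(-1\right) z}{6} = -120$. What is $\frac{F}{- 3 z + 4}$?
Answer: $\frac{25}{154} \approx 0.16234$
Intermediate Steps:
$z = 720$ ($z = \left(-6\right) \left(-120\right) = 720$)
$M{\left(a \right)} = - 7 a$
$F = -350$ ($F = \left(42 - 47\right) \left(\left(-7\right) \left(-10\right)\right) = \left(-5\right) 70 = -350$)
$\frac{F}{- 3 z + 4} = - \frac{350}{\left(-3\right) 720 + 4} = - \frac{350}{-2160 + 4} = - \frac{350}{-2156} = \left(-350\right) \left(- \frac{1}{2156}\right) = \frac{25}{154}$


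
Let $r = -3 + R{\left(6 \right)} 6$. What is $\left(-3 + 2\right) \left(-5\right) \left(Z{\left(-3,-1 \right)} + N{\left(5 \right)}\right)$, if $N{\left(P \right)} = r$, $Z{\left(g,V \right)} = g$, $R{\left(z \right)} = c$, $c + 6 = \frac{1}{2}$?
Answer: $-195$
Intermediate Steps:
$c = - \frac{11}{2}$ ($c = -6 + \frac{1}{2} = - \frac{11}{2} \approx -5.5$)
$R{\left(z \right)} = - \frac{11}{2}$
$r = -36$ ($r = -3 - 33 = -36$)
$N{\left(P \right)} = -36$
$\left(-3 + 2\right) \left(-5\right) \left(Z{\left(-3,-1 \right)} + N{\left(5 \right)}\right) = \left(-3 + 2\right) \left(-5\right) \left(-3 - 36\right) = \left(-1\right) \left(-5\right) \left(-39\right) = 5 \left(-39\right) = -195$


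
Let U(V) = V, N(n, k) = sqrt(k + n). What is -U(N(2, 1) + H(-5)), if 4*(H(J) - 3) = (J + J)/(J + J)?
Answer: -13/4 - sqrt(3) ≈ -4.9820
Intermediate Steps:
H(J) = 13/4 (H(J) = 3 + ((J + J)/(J + J))/4 = 3 + ((2*J)/((2*J)))/4 = 3 + ((2*J)*(1/(2*J)))/4 = 3 + (1/4)*1 = 3 + 1/4 = 13/4)
-U(N(2, 1) + H(-5)) = -(sqrt(1 + 2) + 13/4) = -(sqrt(3) + 13/4) = -(13/4 + sqrt(3)) = -13/4 - sqrt(3)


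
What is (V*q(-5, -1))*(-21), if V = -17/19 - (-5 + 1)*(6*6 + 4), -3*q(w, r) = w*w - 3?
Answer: 465542/19 ≈ 24502.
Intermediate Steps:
q(w, r) = 1 - w**2/3 (q(w, r) = -(w*w - 3)/3 = -(w**2 - 3)/3 = -(-3 + w**2)/3 = 1 - w**2/3)
V = 3023/19 (V = -17*1/19 - (-4)*(36 + 4) = -17/19 - (-4)*40 = -17/19 - 1*(-160) = -17/19 + 160 = 3023/19 ≈ 159.11)
(V*q(-5, -1))*(-21) = (3023*(1 - 1/3*(-5)**2)/19)*(-21) = (3023*(1 - 1/3*25)/19)*(-21) = (3023*(1 - 25/3)/19)*(-21) = ((3023/19)*(-22/3))*(-21) = -66506/57*(-21) = 465542/19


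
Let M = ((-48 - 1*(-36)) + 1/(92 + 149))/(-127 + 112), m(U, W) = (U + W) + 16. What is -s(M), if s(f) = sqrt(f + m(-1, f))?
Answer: -sqrt(216925305)/3615 ≈ -4.0742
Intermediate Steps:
m(U, W) = 16 + U + W
M = 2891/3615 (M = ((-48 + 36) + 1/241)/(-15) = (-12 + 1/241)*(-1/15) = -2891/241*(-1/15) = 2891/3615 ≈ 0.79972)
s(f) = sqrt(15 + 2*f) (s(f) = sqrt(f + (16 - 1 + f)) = sqrt(f + (15 + f)) = sqrt(15 + 2*f))
-s(M) = -sqrt(15 + 2*(2891/3615)) = -sqrt(15 + 5782/3615) = -sqrt(60007/3615) = -sqrt(216925305)/3615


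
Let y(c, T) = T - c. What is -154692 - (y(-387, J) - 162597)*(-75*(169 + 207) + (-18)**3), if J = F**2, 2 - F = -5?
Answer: -5518817844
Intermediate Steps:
F = 7 (F = 2 - 1*(-5) = 2 + 5 = 7)
J = 49 (J = 7**2 = 49)
-154692 - (y(-387, J) - 162597)*(-75*(169 + 207) + (-18)**3) = -154692 - ((49 - 1*(-387)) - 162597)*(-75*(169 + 207) + (-18)**3) = -154692 - ((49 + 387) - 162597)*(-75*376 - 5832) = -154692 - (436 - 162597)*(-28200 - 5832) = -154692 - (-162161)*(-34032) = -154692 - 1*5518663152 = -154692 - 5518663152 = -5518817844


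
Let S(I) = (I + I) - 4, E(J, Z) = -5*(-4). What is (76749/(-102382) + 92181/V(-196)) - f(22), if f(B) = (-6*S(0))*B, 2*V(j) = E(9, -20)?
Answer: 2224082673/255955 ≈ 8689.3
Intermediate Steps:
E(J, Z) = 20
S(I) = -4 + 2*I (S(I) = 2*I - 4 = -4 + 2*I)
V(j) = 10 (V(j) = (½)*20 = 10)
f(B) = 24*B (f(B) = (-6*(-4 + 2*0))*B = (-6*(-4 + 0))*B = (-6*(-4))*B = 24*B)
(76749/(-102382) + 92181/V(-196)) - f(22) = (76749/(-102382) + 92181/10) - 24*22 = (76749*(-1/102382) + 92181*(⅒)) - 1*528 = (-76749/102382 + 92181/10) - 528 = 2359226913/255955 - 528 = 2224082673/255955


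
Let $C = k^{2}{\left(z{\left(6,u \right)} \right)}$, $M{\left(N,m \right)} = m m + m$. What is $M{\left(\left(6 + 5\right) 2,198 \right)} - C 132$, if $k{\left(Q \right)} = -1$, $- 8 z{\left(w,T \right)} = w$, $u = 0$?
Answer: $39270$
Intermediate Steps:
$z{\left(w,T \right)} = - \frac{w}{8}$
$M{\left(N,m \right)} = m + m^{2}$ ($M{\left(N,m \right)} = m^{2} + m = m + m^{2}$)
$C = 1$ ($C = \left(-1\right)^{2} = 1$)
$M{\left(\left(6 + 5\right) 2,198 \right)} - C 132 = 198 \left(1 + 198\right) - 1 \cdot 132 = 198 \cdot 199 - 132 = 39402 - 132 = 39270$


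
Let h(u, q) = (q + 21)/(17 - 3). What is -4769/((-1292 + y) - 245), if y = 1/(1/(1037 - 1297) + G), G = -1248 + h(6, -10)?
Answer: 10825329553/3488894989 ≈ 3.1028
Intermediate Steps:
h(u, q) = 3/2 + q/14 (h(u, q) = (21 + q)/14 = (21 + q)*(1/14) = 3/2 + q/14)
G = -17461/14 (G = -1248 + (3/2 + (1/14)*(-10)) = -1248 + (3/2 - 5/7) = -1248 + 11/14 = -17461/14 ≈ -1247.2)
y = -1820/2269937 (y = 1/(1/(1037 - 1297) - 17461/14) = 1/(1/(-260) - 17461/14) = 1/(-1/260 - 17461/14) = 1/(-2269937/1820) = -1820/2269937 ≈ -0.00080178)
-4769/((-1292 + y) - 245) = -4769/((-1292 - 1820/2269937) - 245) = -4769/(-2932760424/2269937 - 245) = -4769/(-3488894989/2269937) = -4769*(-2269937/3488894989) = 10825329553/3488894989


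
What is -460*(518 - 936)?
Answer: 192280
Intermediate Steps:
-460*(518 - 936) = -460*(-418) = 192280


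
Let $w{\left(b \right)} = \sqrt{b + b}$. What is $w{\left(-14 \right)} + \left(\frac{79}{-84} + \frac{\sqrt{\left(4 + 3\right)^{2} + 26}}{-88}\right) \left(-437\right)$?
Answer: $\frac{34523}{84} + \frac{2185 \sqrt{3}}{88} + 2 i \sqrt{7} \approx 453.99 + 5.2915 i$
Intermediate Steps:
$w{\left(b \right)} = \sqrt{2} \sqrt{b}$ ($w{\left(b \right)} = \sqrt{2 b} = \sqrt{2} \sqrt{b}$)
$w{\left(-14 \right)} + \left(\frac{79}{-84} + \frac{\sqrt{\left(4 + 3\right)^{2} + 26}}{-88}\right) \left(-437\right) = \sqrt{2} \sqrt{-14} + \left(\frac{79}{-84} + \frac{\sqrt{\left(4 + 3\right)^{2} + 26}}{-88}\right) \left(-437\right) = \sqrt{2} i \sqrt{14} + \left(79 \left(- \frac{1}{84}\right) + \sqrt{7^{2} + 26} \left(- \frac{1}{88}\right)\right) \left(-437\right) = 2 i \sqrt{7} + \left(- \frac{79}{84} + \sqrt{49 + 26} \left(- \frac{1}{88}\right)\right) \left(-437\right) = 2 i \sqrt{7} + \left(- \frac{79}{84} + \sqrt{75} \left(- \frac{1}{88}\right)\right) \left(-437\right) = 2 i \sqrt{7} + \left(- \frac{79}{84} + 5 \sqrt{3} \left(- \frac{1}{88}\right)\right) \left(-437\right) = 2 i \sqrt{7} + \left(- \frac{79}{84} - \frac{5 \sqrt{3}}{88}\right) \left(-437\right) = 2 i \sqrt{7} + \left(\frac{34523}{84} + \frac{2185 \sqrt{3}}{88}\right) = \frac{34523}{84} + \frac{2185 \sqrt{3}}{88} + 2 i \sqrt{7}$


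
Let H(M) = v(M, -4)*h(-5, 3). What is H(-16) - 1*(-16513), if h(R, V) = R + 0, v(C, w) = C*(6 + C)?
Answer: 15713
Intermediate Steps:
h(R, V) = R
H(M) = -5*M*(6 + M) (H(M) = (M*(6 + M))*(-5) = -5*M*(6 + M))
H(-16) - 1*(-16513) = -5*(-16)*(6 - 16) - 1*(-16513) = -5*(-16)*(-10) + 16513 = -800 + 16513 = 15713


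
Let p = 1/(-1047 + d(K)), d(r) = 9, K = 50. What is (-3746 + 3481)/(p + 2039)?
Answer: -275070/2116481 ≈ -0.12997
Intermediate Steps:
p = -1/1038 (p = 1/(-1047 + 9) = 1/(-1038) = -1/1038 ≈ -0.00096339)
(-3746 + 3481)/(p + 2039) = (-3746 + 3481)/(-1/1038 + 2039) = -265/2116481/1038 = -265*1038/2116481 = -275070/2116481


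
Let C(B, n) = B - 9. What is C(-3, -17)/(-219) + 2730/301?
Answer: 28642/3139 ≈ 9.1246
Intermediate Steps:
C(B, n) = -9 + B
C(-3, -17)/(-219) + 2730/301 = (-9 - 3)/(-219) + 2730/301 = -12*(-1/219) + 2730*(1/301) = 4/73 + 390/43 = 28642/3139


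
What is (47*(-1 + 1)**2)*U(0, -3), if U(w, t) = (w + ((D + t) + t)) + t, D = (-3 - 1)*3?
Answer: 0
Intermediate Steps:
D = -12 (D = -4*3 = -12)
U(w, t) = -12 + w + 3*t (U(w, t) = (w + ((-12 + t) + t)) + t = (w + (-12 + 2*t)) + t = (-12 + w + 2*t) + t = -12 + w + 3*t)
(47*(-1 + 1)**2)*U(0, -3) = (47*(-1 + 1)**2)*(-12 + 0 + 3*(-3)) = (47*0**2)*(-12 + 0 - 9) = (47*0)*(-21) = 0*(-21) = 0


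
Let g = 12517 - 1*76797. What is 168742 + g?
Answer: 104462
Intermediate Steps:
g = -64280 (g = 12517 - 76797 = -64280)
168742 + g = 168742 - 64280 = 104462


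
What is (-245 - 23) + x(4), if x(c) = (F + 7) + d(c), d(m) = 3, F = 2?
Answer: -256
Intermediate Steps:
x(c) = 12 (x(c) = (2 + 7) + 3 = 9 + 3 = 12)
(-245 - 23) + x(4) = (-245 - 23) + 12 = -268 + 12 = -256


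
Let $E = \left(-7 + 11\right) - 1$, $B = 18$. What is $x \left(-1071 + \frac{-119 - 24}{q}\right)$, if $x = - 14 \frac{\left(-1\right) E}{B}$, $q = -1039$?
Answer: $- \frac{7788382}{3117} \approx -2498.7$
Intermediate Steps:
$E = 3$ ($E = 4 - 1 = 3$)
$x = \frac{7}{3}$ ($x = - 14 \frac{\left(-1\right) 3}{18} = - 14 \left(\left(-3\right) \frac{1}{18}\right) = \left(-14\right) \left(- \frac{1}{6}\right) = \frac{7}{3} \approx 2.3333$)
$x \left(-1071 + \frac{-119 - 24}{q}\right) = \frac{7 \left(-1071 + \frac{-119 - 24}{-1039}\right)}{3} = \frac{7 \left(-1071 + \left(-119 - 24\right) \left(- \frac{1}{1039}\right)\right)}{3} = \frac{7 \left(-1071 - - \frac{143}{1039}\right)}{3} = \frac{7 \left(-1071 + \frac{143}{1039}\right)}{3} = \frac{7}{3} \left(- \frac{1112626}{1039}\right) = - \frac{7788382}{3117}$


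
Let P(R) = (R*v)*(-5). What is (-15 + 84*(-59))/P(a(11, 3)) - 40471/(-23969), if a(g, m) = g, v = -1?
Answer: -966314/10895 ≈ -88.693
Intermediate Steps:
P(R) = 5*R (P(R) = (R*(-1))*(-5) = -R*(-5) = 5*R)
(-15 + 84*(-59))/P(a(11, 3)) - 40471/(-23969) = (-15 + 84*(-59))/((5*11)) - 40471/(-23969) = (-15 - 4956)/55 - 40471*(-1/23969) = -4971*1/55 + 40471/23969 = -4971/55 + 40471/23969 = -966314/10895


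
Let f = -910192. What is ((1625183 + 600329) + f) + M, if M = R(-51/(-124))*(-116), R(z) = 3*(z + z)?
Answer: 40766046/31 ≈ 1.3150e+6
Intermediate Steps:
R(z) = 6*z (R(z) = 3*(2*z) = 6*z)
M = -8874/31 (M = (6*(-51/(-124)))*(-116) = (6*(-51*(-1/124)))*(-116) = (6*(51/124))*(-116) = (153/62)*(-116) = -8874/31 ≈ -286.26)
((1625183 + 600329) + f) + M = ((1625183 + 600329) - 910192) - 8874/31 = (2225512 - 910192) - 8874/31 = 1315320 - 8874/31 = 40766046/31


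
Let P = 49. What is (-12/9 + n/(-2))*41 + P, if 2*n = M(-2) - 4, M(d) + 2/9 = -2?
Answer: 523/9 ≈ 58.111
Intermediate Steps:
M(d) = -20/9 (M(d) = -2/9 - 2 = -20/9)
n = -28/9 (n = (-20/9 - 4)/2 = (½)*(-56/9) = -28/9 ≈ -3.1111)
(-12/9 + n/(-2))*41 + P = (-12/9 - 28/9/(-2))*41 + 49 = (-12*⅑ - 28/9*(-½))*41 + 49 = (-4/3 + 14/9)*41 + 49 = (2/9)*41 + 49 = 82/9 + 49 = 523/9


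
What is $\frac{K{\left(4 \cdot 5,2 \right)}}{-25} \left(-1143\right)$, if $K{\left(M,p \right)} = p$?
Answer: $\frac{2286}{25} \approx 91.44$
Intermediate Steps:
$\frac{K{\left(4 \cdot 5,2 \right)}}{-25} \left(-1143\right) = \frac{2}{-25} \left(-1143\right) = 2 \left(- \frac{1}{25}\right) \left(-1143\right) = \left(- \frac{2}{25}\right) \left(-1143\right) = \frac{2286}{25}$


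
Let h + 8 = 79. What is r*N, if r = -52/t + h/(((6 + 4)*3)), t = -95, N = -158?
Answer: -131219/285 ≈ -460.42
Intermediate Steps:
h = 71 (h = -8 + 79 = 71)
r = 1661/570 (r = -52/(-95) + 71/(((6 + 4)*3)) = -52*(-1/95) + 71/((10*3)) = 52/95 + 71/30 = 1661/570 ≈ 2.9140)
r*N = (1661/570)*(-158) = -131219/285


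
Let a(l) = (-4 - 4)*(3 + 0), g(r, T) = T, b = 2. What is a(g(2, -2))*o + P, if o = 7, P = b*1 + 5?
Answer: -161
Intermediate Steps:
a(l) = -24 (a(l) = -8*3 = -24)
P = 7 (P = 2*1 + 5 = 2 + 5 = 7)
a(g(2, -2))*o + P = -24*7 + 7 = -168 + 7 = -161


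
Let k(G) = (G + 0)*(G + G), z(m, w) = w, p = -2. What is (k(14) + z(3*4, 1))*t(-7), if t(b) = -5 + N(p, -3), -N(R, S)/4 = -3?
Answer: 2751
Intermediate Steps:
N(R, S) = 12 (N(R, S) = -4*(-3) = 12)
k(G) = 2*G**2 (k(G) = G*(2*G) = 2*G**2)
t(b) = 7 (t(b) = -5 + 12 = 7)
(k(14) + z(3*4, 1))*t(-7) = (2*14**2 + 1)*7 = (2*196 + 1)*7 = (392 + 1)*7 = 393*7 = 2751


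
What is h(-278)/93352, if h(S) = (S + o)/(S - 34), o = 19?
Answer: 37/4160832 ≈ 8.8925e-6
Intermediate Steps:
h(S) = (19 + S)/(-34 + S) (h(S) = (S + 19)/(S - 34) = (19 + S)/(-34 + S))
h(-278)/93352 = ((19 - 278)/(-34 - 278))/93352 = (-259/(-312))*(1/93352) = -1/312*(-259)*(1/93352) = (259/312)*(1/93352) = 37/4160832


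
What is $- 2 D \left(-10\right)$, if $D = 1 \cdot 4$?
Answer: $80$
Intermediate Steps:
$D = 4$
$- 2 D \left(-10\right) = \left(-2\right) 4 \left(-10\right) = \left(-8\right) \left(-10\right) = 80$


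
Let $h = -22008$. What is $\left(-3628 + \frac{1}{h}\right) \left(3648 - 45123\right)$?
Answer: $\frac{157693924375}{1048} \approx 1.5047 \cdot 10^{8}$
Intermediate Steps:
$\left(-3628 + \frac{1}{h}\right) \left(3648 - 45123\right) = \left(-3628 + \frac{1}{-22008}\right) \left(3648 - 45123\right) = \left(-3628 - \frac{1}{22008}\right) \left(-41475\right) = \left(- \frac{79845025}{22008}\right) \left(-41475\right) = \frac{157693924375}{1048}$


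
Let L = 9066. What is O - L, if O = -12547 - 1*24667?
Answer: -46280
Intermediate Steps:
O = -37214 (O = -12547 - 24667 = -37214)
O - L = -37214 - 1*9066 = -37214 - 9066 = -46280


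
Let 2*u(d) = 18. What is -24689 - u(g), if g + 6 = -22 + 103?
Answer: -24698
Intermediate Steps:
g = 75 (g = -6 + (-22 + 103) = -6 + 81 = 75)
u(d) = 9 (u(d) = (½)*18 = 9)
-24689 - u(g) = -24689 - 1*9 = -24689 - 9 = -24698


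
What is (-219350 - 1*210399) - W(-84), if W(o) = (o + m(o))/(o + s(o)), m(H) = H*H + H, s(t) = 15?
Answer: -9881931/23 ≈ -4.2965e+5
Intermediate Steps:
m(H) = H + H² (m(H) = H² + H = H + H²)
W(o) = (o + o*(1 + o))/(15 + o) (W(o) = (o + o*(1 + o))/(o + 15) = (o + o*(1 + o))/(15 + o))
(-219350 - 1*210399) - W(-84) = (-219350 - 1*210399) - (-84)*(2 - 84)/(15 - 84) = (-219350 - 210399) - (-84)*(-82)/(-69) = -429749 - (-84)*(-1)*(-82)/69 = -429749 - 1*(-2296/23) = -429749 + 2296/23 = -9881931/23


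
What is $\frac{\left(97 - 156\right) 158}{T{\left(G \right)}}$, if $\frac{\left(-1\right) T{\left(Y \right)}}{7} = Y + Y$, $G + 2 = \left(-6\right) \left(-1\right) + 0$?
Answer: $\frac{4661}{28} \approx 166.46$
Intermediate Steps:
$G = 4$ ($G = -2 + \left(\left(-6\right) \left(-1\right) + 0\right) = -2 + \left(6 + 0\right) = -2 + 6 = 4$)
$T{\left(Y \right)} = - 14 Y$ ($T{\left(Y \right)} = - 7 \left(Y + Y\right) = - 7 \cdot 2 Y = - 14 Y$)
$\frac{\left(97 - 156\right) 158}{T{\left(G \right)}} = \frac{\left(97 - 156\right) 158}{\left(-14\right) 4} = \frac{\left(-59\right) 158}{-56} = \left(-9322\right) \left(- \frac{1}{56}\right) = \frac{4661}{28}$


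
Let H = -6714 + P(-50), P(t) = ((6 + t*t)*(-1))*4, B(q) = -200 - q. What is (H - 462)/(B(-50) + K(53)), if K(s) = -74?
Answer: 1075/14 ≈ 76.786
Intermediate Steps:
P(t) = -24 - 4*t**2 (P(t) = ((6 + t**2)*(-1))*4 = (-6 - t**2)*4 = -24 - 4*t**2)
H = -16738 (H = -6714 + (-24 - 4*(-50)**2) = -6714 + (-24 - 4*2500) = -6714 + (-24 - 10000) = -6714 - 10024 = -16738)
(H - 462)/(B(-50) + K(53)) = (-16738 - 462)/((-200 - 1*(-50)) - 74) = -17200/((-200 + 50) - 74) = -17200/(-150 - 74) = -17200/(-224) = -17200*(-1/224) = 1075/14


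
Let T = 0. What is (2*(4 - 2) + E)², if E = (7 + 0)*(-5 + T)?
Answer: 961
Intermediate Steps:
E = -35 (E = (7 + 0)*(-5 + 0) = 7*(-5) = -35)
(2*(4 - 2) + E)² = (2*(4 - 2) - 35)² = (2*2 - 35)² = (4 - 35)² = (-31)² = 961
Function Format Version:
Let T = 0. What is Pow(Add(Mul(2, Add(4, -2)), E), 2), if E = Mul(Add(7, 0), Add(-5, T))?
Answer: 961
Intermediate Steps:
E = -35 (E = Mul(Add(7, 0), Add(-5, 0)) = Mul(7, -5) = -35)
Pow(Add(Mul(2, Add(4, -2)), E), 2) = Pow(Add(Mul(2, Add(4, -2)), -35), 2) = Pow(Add(Mul(2, 2), -35), 2) = Pow(Add(4, -35), 2) = Pow(-31, 2) = 961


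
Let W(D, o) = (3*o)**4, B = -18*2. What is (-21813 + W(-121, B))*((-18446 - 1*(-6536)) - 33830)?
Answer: -6221878776420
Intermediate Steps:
B = -36
W(D, o) = 81*o**4
(-21813 + W(-121, B))*((-18446 - 1*(-6536)) - 33830) = (-21813 + 81*(-36)**4)*((-18446 - 1*(-6536)) - 33830) = (-21813 + 81*1679616)*((-18446 + 6536) - 33830) = (-21813 + 136048896)*(-11910 - 33830) = 136027083*(-45740) = -6221878776420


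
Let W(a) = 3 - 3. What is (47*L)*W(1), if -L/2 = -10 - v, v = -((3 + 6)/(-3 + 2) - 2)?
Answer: 0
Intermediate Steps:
W(a) = 0
v = 11 (v = -(9/(-1) - 2) = -(9*(-1) - 2) = -(-9 - 2) = -1*(-11) = 11)
L = 42 (L = -2*(-10 - 1*11) = -2*(-10 - 11) = -2*(-21) = 42)
(47*L)*W(1) = (47*42)*0 = 1974*0 = 0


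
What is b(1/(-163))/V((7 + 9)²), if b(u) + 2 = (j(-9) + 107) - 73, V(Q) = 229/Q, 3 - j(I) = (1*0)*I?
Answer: 8960/229 ≈ 39.127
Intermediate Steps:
j(I) = 3 (j(I) = 3 - 1*0*I = 3 - 0*I = 3 - 1*0 = 3 + 0 = 3)
b(u) = 35 (b(u) = -2 + ((3 + 107) - 73) = -2 + (110 - 73) = -2 + 37 = 35)
b(1/(-163))/V((7 + 9)²) = 35/((229/((7 + 9)²))) = 35/((229/(16²))) = 35/((229/256)) = 35/((229*(1/256))) = 35/(229/256) = 35*(256/229) = 8960/229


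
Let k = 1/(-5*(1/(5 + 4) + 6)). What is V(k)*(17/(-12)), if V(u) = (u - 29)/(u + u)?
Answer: -16966/27 ≈ -628.37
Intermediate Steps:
k = -9/275 (k = 1/(-5*(1/9 + 6)) = 1/(-5*(⅑ + 6)) = 1/(-5*55/9) = 1/(-275/9) = -9/275 ≈ -0.032727)
V(u) = (-29 + u)/(2*u) (V(u) = (-29 + u)/((2*u)) = (-29 + u)*(1/(2*u)) = (-29 + u)/(2*u))
V(k)*(17/(-12)) = ((-29 - 9/275)/(2*(-9/275)))*(17/(-12)) = ((½)*(-275/9)*(-7984/275))*(17*(-1/12)) = (3992/9)*(-17/12) = -16966/27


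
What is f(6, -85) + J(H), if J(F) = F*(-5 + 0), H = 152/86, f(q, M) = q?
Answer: -122/43 ≈ -2.8372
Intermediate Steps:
H = 76/43 (H = 152*(1/86) = 76/43 ≈ 1.7674)
J(F) = -5*F (J(F) = F*(-5) = -5*F)
f(6, -85) + J(H) = 6 - 5*76/43 = 6 - 380/43 = -122/43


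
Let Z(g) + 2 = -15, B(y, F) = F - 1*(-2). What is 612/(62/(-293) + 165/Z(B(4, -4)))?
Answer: -3048372/49399 ≈ -61.709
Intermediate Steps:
B(y, F) = 2 + F (B(y, F) = F + 2 = 2 + F)
Z(g) = -17 (Z(g) = -2 - 15 = -17)
612/(62/(-293) + 165/Z(B(4, -4))) = 612/(62/(-293) + 165/(-17)) = 612/(62*(-1/293) + 165*(-1/17)) = 612/(-62/293 - 165/17) = 612/(-49399/4981) = 612*(-4981/49399) = -3048372/49399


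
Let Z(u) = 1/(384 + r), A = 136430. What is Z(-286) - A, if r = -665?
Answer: -38336831/281 ≈ -1.3643e+5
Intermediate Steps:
Z(u) = -1/281 (Z(u) = 1/(384 - 665) = 1/(-281) = -1/281)
Z(-286) - A = -1/281 - 1*136430 = -1/281 - 136430 = -38336831/281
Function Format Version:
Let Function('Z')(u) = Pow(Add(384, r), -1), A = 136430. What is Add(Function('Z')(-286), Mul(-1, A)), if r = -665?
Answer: Rational(-38336831, 281) ≈ -1.3643e+5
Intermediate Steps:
Function('Z')(u) = Rational(-1, 281) (Function('Z')(u) = Pow(Add(384, -665), -1) = Pow(-281, -1) = Rational(-1, 281))
Add(Function('Z')(-286), Mul(-1, A)) = Add(Rational(-1, 281), Mul(-1, 136430)) = Add(Rational(-1, 281), -136430) = Rational(-38336831, 281)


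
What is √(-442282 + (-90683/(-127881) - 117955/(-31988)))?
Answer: I*√205578961997550812400301/681776238 ≈ 665.04*I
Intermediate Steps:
√(-442282 + (-90683/(-127881) - 117955/(-31988))) = √(-442282 + (-90683*(-1/127881) - 117955*(-1/31988))) = √(-442282 + (90683/127881 + 117955/31988)) = √(-442282 + 17984971159/4090657428) = √(-1809206163599537/4090657428) = I*√205578961997550812400301/681776238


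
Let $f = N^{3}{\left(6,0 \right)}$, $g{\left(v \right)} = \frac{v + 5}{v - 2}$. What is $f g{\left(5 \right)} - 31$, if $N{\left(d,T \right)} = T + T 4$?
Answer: $-31$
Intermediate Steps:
$N{\left(d,T \right)} = 5 T$ ($N{\left(d,T \right)} = T + 4 T = 5 T$)
$g{\left(v \right)} = \frac{5 + v}{-2 + v}$
$f = 0$ ($f = \left(5 \cdot 0\right)^{3} = 0^{3} = 0$)
$f g{\left(5 \right)} - 31 = 0 \frac{5 + 5}{-2 + 5} - 31 = 0 \cdot \frac{1}{3} \cdot 10 - 31 = 0 \cdot \frac{10}{3} - 31 = 0 - 31 = -31$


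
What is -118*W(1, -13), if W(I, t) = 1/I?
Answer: -118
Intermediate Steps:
-118*W(1, -13) = -118/1 = -118*1 = -118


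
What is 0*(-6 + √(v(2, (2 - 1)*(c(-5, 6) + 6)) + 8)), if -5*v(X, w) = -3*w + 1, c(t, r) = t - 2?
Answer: 0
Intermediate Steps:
c(t, r) = -2 + t
v(X, w) = -⅕ + 3*w/5 (v(X, w) = -(-3*w + 1)/5 = -(1 - 3*w)/5 = -⅕ + 3*w/5)
0*(-6 + √(v(2, (2 - 1)*(c(-5, 6) + 6)) + 8)) = 0*(-6 + √((-⅕ + 3*((2 - 1)*((-2 - 5) + 6))/5) + 8)) = 0*(-6 + √((-⅕ + 3*(1*(-7 + 6))/5) + 8)) = 0*(-6 + √((-⅕ + 3*(1*(-1))/5) + 8)) = 0*(-6 + √((-⅕ + (⅗)*(-1)) + 8)) = 0*(-6 + √((-⅕ - ⅗) + 8)) = 0*(-6 + √(-⅘ + 8)) = 0*(-6 + √(36/5)) = 0*(-6 + 6*√5/5) = 0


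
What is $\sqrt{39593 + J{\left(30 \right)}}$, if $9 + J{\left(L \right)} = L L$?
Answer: $2 \sqrt{10121} \approx 201.21$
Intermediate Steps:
$J{\left(L \right)} = -9 + L^{2}$ ($J{\left(L \right)} = -9 + L L = -9 + L^{2}$)
$\sqrt{39593 + J{\left(30 \right)}} = \sqrt{39593 - \left(9 - 30^{2}\right)} = \sqrt{39593 + \left(-9 + 900\right)} = \sqrt{39593 + 891} = \sqrt{40484} = 2 \sqrt{10121}$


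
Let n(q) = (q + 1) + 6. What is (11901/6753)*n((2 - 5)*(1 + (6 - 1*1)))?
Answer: -43637/2251 ≈ -19.386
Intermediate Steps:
n(q) = 7 + q (n(q) = (1 + q) + 6 = 7 + q)
(11901/6753)*n((2 - 5)*(1 + (6 - 1*1))) = (11901/6753)*(7 + (2 - 5)*(1 + (6 - 1*1))) = (11901*(1/6753))*(7 - 3*(1 + (6 - 1))) = 3967*(7 - 3*(1 + 5))/2251 = 3967*(7 - 3*6)/2251 = 3967*(7 - 18)/2251 = (3967/2251)*(-11) = -43637/2251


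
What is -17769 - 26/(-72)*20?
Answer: -159856/9 ≈ -17762.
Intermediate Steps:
-17769 - 26/(-72)*20 = -17769 - 26*(-1/72)*20 = -17769 - (-13)*20/36 = -17769 - 1*(-65/9) = -17769 + 65/9 = -159856/9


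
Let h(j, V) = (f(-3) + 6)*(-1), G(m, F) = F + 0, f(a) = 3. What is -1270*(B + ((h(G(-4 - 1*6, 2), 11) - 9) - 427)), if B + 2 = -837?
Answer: 1630680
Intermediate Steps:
G(m, F) = F
h(j, V) = -9 (h(j, V) = (3 + 6)*(-1) = 9*(-1) = -9)
B = -839 (B = -2 - 837 = -839)
-1270*(B + ((h(G(-4 - 1*6, 2), 11) - 9) - 427)) = -1270*(-839 + ((-9 - 9) - 427)) = -1270*(-839 + (-18 - 427)) = -1270*(-839 - 445) = -1270*(-1284) = 1630680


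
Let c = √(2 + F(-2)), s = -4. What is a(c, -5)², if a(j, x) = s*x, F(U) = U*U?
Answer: 400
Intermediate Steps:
F(U) = U²
c = √6 (c = √(2 + (-2)²) = √(2 + 4) = √6 ≈ 2.4495)
a(j, x) = -4*x
a(c, -5)² = (-4*(-5))² = 20² = 400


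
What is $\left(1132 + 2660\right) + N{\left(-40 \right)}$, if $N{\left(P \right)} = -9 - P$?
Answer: $3823$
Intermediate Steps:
$\left(1132 + 2660\right) + N{\left(-40 \right)} = \left(1132 + 2660\right) - -31 = 3792 + \left(-9 + 40\right) = 3792 + 31 = 3823$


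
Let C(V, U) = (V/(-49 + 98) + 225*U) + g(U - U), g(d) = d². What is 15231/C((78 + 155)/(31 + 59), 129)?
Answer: 67168710/128000483 ≈ 0.52475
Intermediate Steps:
C(V, U) = 225*U + V/49 (C(V, U) = (V/(-49 + 98) + 225*U) + (U - U)² = (V/49 + 225*U) + 0² = (V/49 + 225*U) + 0 = (225*U + V/49) + 0 = 225*U + V/49)
15231/C((78 + 155)/(31 + 59), 129) = 15231/(225*129 + ((78 + 155)/(31 + 59))/49) = 15231/(29025 + (233/90)/49) = 15231/(29025 + (233*(1/90))/49) = 15231/(29025 + (1/49)*(233/90)) = 15231/(29025 + 233/4410) = 15231/(128000483/4410) = 15231*(4410/128000483) = 67168710/128000483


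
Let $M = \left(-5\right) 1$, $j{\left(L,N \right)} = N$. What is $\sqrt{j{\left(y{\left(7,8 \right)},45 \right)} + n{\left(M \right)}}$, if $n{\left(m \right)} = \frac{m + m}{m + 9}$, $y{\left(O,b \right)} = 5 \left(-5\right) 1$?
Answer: $\frac{\sqrt{170}}{2} \approx 6.5192$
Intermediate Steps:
$y{\left(O,b \right)} = -25$ ($y{\left(O,b \right)} = \left(-25\right) 1 = -25$)
$M = -5$
$n{\left(m \right)} = \frac{2 m}{9 + m}$
$\sqrt{j{\left(y{\left(7,8 \right)},45 \right)} + n{\left(M \right)}} = \sqrt{45 + 2 \left(-5\right) \frac{1}{9 - 5}} = \sqrt{45 + 2 \left(-5\right) \frac{1}{4}} = \sqrt{45 - \frac{5}{2}} = \sqrt{\frac{85}{2}} = \frac{\sqrt{170}}{2}$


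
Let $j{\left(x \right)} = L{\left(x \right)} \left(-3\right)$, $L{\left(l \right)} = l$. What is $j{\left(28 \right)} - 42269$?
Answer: $-42353$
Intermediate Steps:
$j{\left(x \right)} = - 3 x$ ($j{\left(x \right)} = x \left(-3\right) = - 3 x$)
$j{\left(28 \right)} - 42269 = \left(-3\right) 28 - 42269 = -84 - 42269 = -42353$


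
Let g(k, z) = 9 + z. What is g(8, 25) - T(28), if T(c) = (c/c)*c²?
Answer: -750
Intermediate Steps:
T(c) = c² (T(c) = 1*c² = c²)
g(8, 25) - T(28) = (9 + 25) - 1*28² = 34 - 1*784 = 34 - 784 = -750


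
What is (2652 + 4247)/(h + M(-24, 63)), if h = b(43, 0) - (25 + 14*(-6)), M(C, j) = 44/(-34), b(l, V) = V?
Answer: 117283/981 ≈ 119.55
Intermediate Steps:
M(C, j) = -22/17 (M(C, j) = 44*(-1/34) = -22/17)
h = 59 (h = 0 - (25 + 14*(-6)) = 0 - (25 - 84) = 0 - 1*(-59) = 0 + 59 = 59)
(2652 + 4247)/(h + M(-24, 63)) = (2652 + 4247)/(59 - 22/17) = 6899/(981/17) = 6899*(17/981) = 117283/981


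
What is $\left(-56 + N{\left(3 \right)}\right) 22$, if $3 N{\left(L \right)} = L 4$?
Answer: $-1144$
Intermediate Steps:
$N{\left(L \right)} = \frac{4 L}{3}$ ($N{\left(L \right)} = \frac{L 4}{3} = \frac{4 L}{3}$)
$\left(-56 + N{\left(3 \right)}\right) 22 = \left(-56 + \frac{4}{3} \cdot 3\right) 22 = \left(-56 + 4\right) 22 = \left(-52\right) 22 = -1144$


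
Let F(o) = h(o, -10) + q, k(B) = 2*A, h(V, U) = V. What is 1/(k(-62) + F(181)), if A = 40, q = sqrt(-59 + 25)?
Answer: 261/68155 - I*sqrt(34)/68155 ≈ 0.0038295 - 8.5554e-5*I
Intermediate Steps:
q = I*sqrt(34) (q = sqrt(-34) = I*sqrt(34) ≈ 5.8309*I)
k(B) = 80 (k(B) = 2*40 = 80)
F(o) = o + I*sqrt(34)
1/(k(-62) + F(181)) = 1/(80 + (181 + I*sqrt(34))) = 1/(261 + I*sqrt(34))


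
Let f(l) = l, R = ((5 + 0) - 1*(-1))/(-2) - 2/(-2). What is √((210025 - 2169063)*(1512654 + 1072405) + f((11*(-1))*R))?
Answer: 2*I*√1266057203305 ≈ 2.2504e+6*I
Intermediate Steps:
R = -2 (R = (5 + 1)*(-½) - 2*(-½) = 6*(-½) + 1 = -3 + 1 = -2)
√((210025 - 2169063)*(1512654 + 1072405) + f((11*(-1))*R)) = √((210025 - 2169063)*(1512654 + 1072405) + (11*(-1))*(-2)) = √(-1959038*2585059 - 11*(-2)) = √(-5064228813242 + 22) = √(-5064228813220) = 2*I*√1266057203305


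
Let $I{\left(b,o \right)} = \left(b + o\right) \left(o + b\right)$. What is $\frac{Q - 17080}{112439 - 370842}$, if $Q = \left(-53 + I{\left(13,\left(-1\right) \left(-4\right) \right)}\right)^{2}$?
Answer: $- \frac{38616}{258403} \approx -0.14944$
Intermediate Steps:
$I{\left(b,o \right)} = \left(b + o\right)^{2}$ ($I{\left(b,o \right)} = \left(b + o\right) \left(b + o\right) = \left(b + o\right)^{2}$)
$Q = 55696$ ($Q = \left(-53 + \left(13 - -4\right)^{2}\right)^{2} = \left(-53 + \left(13 + 4\right)^{2}\right)^{2} = \left(-53 + 17^{2}\right)^{2} = \left(-53 + 289\right)^{2} = 236^{2} = 55696$)
$\frac{Q - 17080}{112439 - 370842} = \frac{55696 - 17080}{112439 - 370842} = \frac{38616}{-258403} = 38616 \left(- \frac{1}{258403}\right) = - \frac{38616}{258403}$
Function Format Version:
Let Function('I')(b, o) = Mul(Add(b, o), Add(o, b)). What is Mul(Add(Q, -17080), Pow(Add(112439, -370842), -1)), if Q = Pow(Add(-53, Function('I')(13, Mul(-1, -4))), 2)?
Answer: Rational(-38616, 258403) ≈ -0.14944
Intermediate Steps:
Function('I')(b, o) = Pow(Add(b, o), 2) (Function('I')(b, o) = Mul(Add(b, o), Add(b, o)) = Pow(Add(b, o), 2))
Q = 55696 (Q = Pow(Add(-53, Pow(Add(13, Mul(-1, -4)), 2)), 2) = Pow(Add(-53, Pow(Add(13, 4), 2)), 2) = Pow(Add(-53, Pow(17, 2)), 2) = Pow(Add(-53, 289), 2) = Pow(236, 2) = 55696)
Mul(Add(Q, -17080), Pow(Add(112439, -370842), -1)) = Mul(Add(55696, -17080), Pow(Add(112439, -370842), -1)) = Mul(38616, Pow(-258403, -1)) = Mul(38616, Rational(-1, 258403)) = Rational(-38616, 258403)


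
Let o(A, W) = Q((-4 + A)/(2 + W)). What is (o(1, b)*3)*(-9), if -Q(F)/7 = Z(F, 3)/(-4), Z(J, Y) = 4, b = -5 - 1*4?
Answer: -189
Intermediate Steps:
b = -9 (b = -5 - 4 = -9)
Q(F) = 7 (Q(F) = -28/(-4) = -28*(-1)/4 = -7*(-1) = 7)
o(A, W) = 7
(o(1, b)*3)*(-9) = (7*3)*(-9) = 21*(-9) = -189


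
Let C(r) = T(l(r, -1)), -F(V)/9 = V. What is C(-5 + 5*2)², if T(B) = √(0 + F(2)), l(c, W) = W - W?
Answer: -18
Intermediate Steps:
l(c, W) = 0
F(V) = -9*V
T(B) = 3*I*√2 (T(B) = √(0 - 9*2) = √(0 - 18) = √(-18) = 3*I*√2)
C(r) = 3*I*√2
C(-5 + 5*2)² = (3*I*√2)² = -18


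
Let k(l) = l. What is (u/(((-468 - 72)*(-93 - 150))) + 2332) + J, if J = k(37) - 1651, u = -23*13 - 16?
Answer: 2093681/2916 ≈ 718.00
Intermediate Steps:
u = -315 (u = -299 - 16 = -315)
J = -1614 (J = 37 - 1651 = -1614)
(u/(((-468 - 72)*(-93 - 150))) + 2332) + J = (-315*1/((-468 - 72)*(-93 - 150)) + 2332) - 1614 = (-315/((-540*(-243))) + 2332) - 1614 = (-315/131220 + 2332) - 1614 = (-315*1/131220 + 2332) - 1614 = (-7/2916 + 2332) - 1614 = 6800105/2916 - 1614 = 2093681/2916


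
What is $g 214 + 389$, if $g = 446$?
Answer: $95833$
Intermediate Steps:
$g 214 + 389 = 446 \cdot 214 + 389 = 95444 + 389 = 95833$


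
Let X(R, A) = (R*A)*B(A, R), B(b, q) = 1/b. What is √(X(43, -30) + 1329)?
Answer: 14*√7 ≈ 37.041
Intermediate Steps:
X(R, A) = R (X(R, A) = (R*A)/A = (A*R)/A = R)
√(X(43, -30) + 1329) = √(43 + 1329) = √1372 = 14*√7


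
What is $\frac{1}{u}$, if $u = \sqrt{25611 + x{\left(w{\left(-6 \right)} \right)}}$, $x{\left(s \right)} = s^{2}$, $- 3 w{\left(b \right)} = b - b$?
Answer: $\frac{\sqrt{25611}}{25611} \approx 0.0062487$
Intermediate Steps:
$w{\left(b \right)} = 0$ ($w{\left(b \right)} = - \frac{b - b}{3} = \left(- \frac{1}{3}\right) 0 = 0$)
$u = \sqrt{25611}$ ($u = \sqrt{25611 + 0^{2}} = \sqrt{25611 + 0} = \sqrt{25611} \approx 160.03$)
$\frac{1}{u} = \frac{1}{\sqrt{25611}} = \frac{\sqrt{25611}}{25611}$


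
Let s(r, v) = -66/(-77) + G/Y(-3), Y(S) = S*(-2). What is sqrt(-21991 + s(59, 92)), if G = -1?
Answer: 11*I*sqrt(320586)/42 ≈ 148.29*I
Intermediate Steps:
Y(S) = -2*S
s(r, v) = 29/42 (s(r, v) = -66/(-77) - 1/((-2*(-3))) = -66*(-1/77) - 1/6 = 6/7 - 1*1/6 = 6/7 - 1/6 = 29/42)
sqrt(-21991 + s(59, 92)) = sqrt(-21991 + 29/42) = sqrt(-923593/42) = 11*I*sqrt(320586)/42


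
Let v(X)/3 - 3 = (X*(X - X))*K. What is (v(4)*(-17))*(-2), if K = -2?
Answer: 306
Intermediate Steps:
v(X) = 9 (v(X) = 9 + 3*((X*(X - X))*(-2)) = 9 + 3*((X*0)*(-2)) = 9 + 3*(0*(-2)) = 9 + 3*0 = 9 + 0 = 9)
(v(4)*(-17))*(-2) = (9*(-17))*(-2) = -153*(-2) = 306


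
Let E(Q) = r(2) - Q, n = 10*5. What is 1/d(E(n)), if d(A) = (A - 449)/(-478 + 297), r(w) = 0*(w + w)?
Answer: 181/499 ≈ 0.36273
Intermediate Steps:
r(w) = 0 (r(w) = 0*(2*w) = 0)
n = 50
E(Q) = -Q (E(Q) = 0 - Q = -Q)
d(A) = 449/181 - A/181 (d(A) = (-449 + A)/(-181) = (-449 + A)*(-1/181) = 449/181 - A/181)
1/d(E(n)) = 1/(449/181 - (-1)*50/181) = 1/(449/181 - 1/181*(-50)) = 1/(449/181 + 50/181) = 1/(499/181) = 181/499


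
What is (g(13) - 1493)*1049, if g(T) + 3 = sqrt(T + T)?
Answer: -1569304 + 1049*sqrt(26) ≈ -1.5640e+6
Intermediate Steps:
g(T) = -3 + sqrt(2)*sqrt(T) (g(T) = -3 + sqrt(T + T) = -3 + sqrt(2*T) = -3 + sqrt(2)*sqrt(T))
(g(13) - 1493)*1049 = ((-3 + sqrt(2)*sqrt(13)) - 1493)*1049 = ((-3 + sqrt(26)) - 1493)*1049 = (-1496 + sqrt(26))*1049 = -1569304 + 1049*sqrt(26)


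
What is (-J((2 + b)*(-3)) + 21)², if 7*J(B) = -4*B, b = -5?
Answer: 33489/49 ≈ 683.45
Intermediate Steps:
J(B) = -4*B/7 (J(B) = (-4*B)/7 = -4*B/7)
(-J((2 + b)*(-3)) + 21)² = (-(-4)*(2 - 5)*(-3)/7 + 21)² = (-(-4)*(-3*(-3))/7 + 21)² = (-(-4)*9/7 + 21)² = (-1*(-36/7) + 21)² = (36/7 + 21)² = (183/7)² = 33489/49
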